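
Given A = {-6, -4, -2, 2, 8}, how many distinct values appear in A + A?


A + A = {a + a' : a, a' ∈ A}; |A| = 5.
General bounds: 2|A| - 1 ≤ |A + A| ≤ |A|(|A|+1)/2, i.e. 9 ≤ |A + A| ≤ 15.
Lower bound 2|A|-1 is attained iff A is an arithmetic progression.
Enumerate sums a + a' for a ≤ a' (symmetric, so this suffices):
a = -6: -6+-6=-12, -6+-4=-10, -6+-2=-8, -6+2=-4, -6+8=2
a = -4: -4+-4=-8, -4+-2=-6, -4+2=-2, -4+8=4
a = -2: -2+-2=-4, -2+2=0, -2+8=6
a = 2: 2+2=4, 2+8=10
a = 8: 8+8=16
Distinct sums: {-12, -10, -8, -6, -4, -2, 0, 2, 4, 6, 10, 16}
|A + A| = 12

|A + A| = 12


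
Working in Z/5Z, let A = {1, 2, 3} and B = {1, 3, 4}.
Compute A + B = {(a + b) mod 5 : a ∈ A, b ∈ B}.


Work in Z/5Z: reduce every sum a + b modulo 5.
Enumerate all 9 pairs:
a = 1: 1+1=2, 1+3=4, 1+4=0
a = 2: 2+1=3, 2+3=0, 2+4=1
a = 3: 3+1=4, 3+3=1, 3+4=2
Distinct residues collected: {0, 1, 2, 3, 4}
|A + B| = 5 (out of 5 total residues).

A + B = {0, 1, 2, 3, 4}


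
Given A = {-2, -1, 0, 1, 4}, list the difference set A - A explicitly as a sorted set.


A - A = {a - a' : a, a' ∈ A}.
Compute a - a' for each ordered pair (a, a'):
a = -2: -2--2=0, -2--1=-1, -2-0=-2, -2-1=-3, -2-4=-6
a = -1: -1--2=1, -1--1=0, -1-0=-1, -1-1=-2, -1-4=-5
a = 0: 0--2=2, 0--1=1, 0-0=0, 0-1=-1, 0-4=-4
a = 1: 1--2=3, 1--1=2, 1-0=1, 1-1=0, 1-4=-3
a = 4: 4--2=6, 4--1=5, 4-0=4, 4-1=3, 4-4=0
Collecting distinct values (and noting 0 appears from a-a):
A - A = {-6, -5, -4, -3, -2, -1, 0, 1, 2, 3, 4, 5, 6}
|A - A| = 13

A - A = {-6, -5, -4, -3, -2, -1, 0, 1, 2, 3, 4, 5, 6}


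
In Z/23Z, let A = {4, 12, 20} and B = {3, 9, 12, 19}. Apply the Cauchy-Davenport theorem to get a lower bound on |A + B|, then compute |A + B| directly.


Cauchy-Davenport: |A + B| ≥ min(p, |A| + |B| - 1) for A, B nonempty in Z/pZ.
|A| = 3, |B| = 4, p = 23.
CD lower bound = min(23, 3 + 4 - 1) = min(23, 6) = 6.
Compute A + B mod 23 directly:
a = 4: 4+3=7, 4+9=13, 4+12=16, 4+19=0
a = 12: 12+3=15, 12+9=21, 12+12=1, 12+19=8
a = 20: 20+3=0, 20+9=6, 20+12=9, 20+19=16
A + B = {0, 1, 6, 7, 8, 9, 13, 15, 16, 21}, so |A + B| = 10.
Verify: 10 ≥ 6? Yes ✓.

CD lower bound = 6, actual |A + B| = 10.


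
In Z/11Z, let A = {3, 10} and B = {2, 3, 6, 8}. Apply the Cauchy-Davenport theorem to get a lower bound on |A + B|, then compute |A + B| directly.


Cauchy-Davenport: |A + B| ≥ min(p, |A| + |B| - 1) for A, B nonempty in Z/pZ.
|A| = 2, |B| = 4, p = 11.
CD lower bound = min(11, 2 + 4 - 1) = min(11, 5) = 5.
Compute A + B mod 11 directly:
a = 3: 3+2=5, 3+3=6, 3+6=9, 3+8=0
a = 10: 10+2=1, 10+3=2, 10+6=5, 10+8=7
A + B = {0, 1, 2, 5, 6, 7, 9}, so |A + B| = 7.
Verify: 7 ≥ 5? Yes ✓.

CD lower bound = 5, actual |A + B| = 7.


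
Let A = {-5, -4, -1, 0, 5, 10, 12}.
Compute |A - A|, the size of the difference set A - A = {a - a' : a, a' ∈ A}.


A - A = {a - a' : a, a' ∈ A}; |A| = 7.
Bounds: 2|A|-1 ≤ |A - A| ≤ |A|² - |A| + 1, i.e. 13 ≤ |A - A| ≤ 43.
Note: 0 ∈ A - A always (from a - a). The set is symmetric: if d ∈ A - A then -d ∈ A - A.
Enumerate nonzero differences d = a - a' with a > a' (then include -d):
Positive differences: {1, 2, 3, 4, 5, 6, 7, 9, 10, 11, 12, 13, 14, 15, 16, 17}
Full difference set: {0} ∪ (positive diffs) ∪ (negative diffs).
|A - A| = 1 + 2·16 = 33 (matches direct enumeration: 33).

|A - A| = 33


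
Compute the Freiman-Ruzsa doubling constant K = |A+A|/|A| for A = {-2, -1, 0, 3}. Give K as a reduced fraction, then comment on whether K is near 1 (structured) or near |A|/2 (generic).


|A| = 4.
Compute A + A by enumerating all 16 pairs.
A + A = {-4, -3, -2, -1, 0, 1, 2, 3, 6}, so |A + A| = 9.
K = |A + A| / |A| = 9/4 (already in lowest terms) ≈ 2.2500.
Reference: AP of size 4 gives K = 7/4 ≈ 1.7500; a fully generic set of size 4 gives K ≈ 2.5000.

|A| = 4, |A + A| = 9, K = 9/4.


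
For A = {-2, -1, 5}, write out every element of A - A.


A - A = {a - a' : a, a' ∈ A}.
Compute a - a' for each ordered pair (a, a'):
a = -2: -2--2=0, -2--1=-1, -2-5=-7
a = -1: -1--2=1, -1--1=0, -1-5=-6
a = 5: 5--2=7, 5--1=6, 5-5=0
Collecting distinct values (and noting 0 appears from a-a):
A - A = {-7, -6, -1, 0, 1, 6, 7}
|A - A| = 7

A - A = {-7, -6, -1, 0, 1, 6, 7}


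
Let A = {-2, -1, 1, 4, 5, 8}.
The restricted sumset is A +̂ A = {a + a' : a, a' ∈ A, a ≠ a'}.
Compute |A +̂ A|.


Restricted sumset: A +̂ A = {a + a' : a ∈ A, a' ∈ A, a ≠ a'}.
Equivalently, take A + A and drop any sum 2a that is achievable ONLY as a + a for a ∈ A (i.e. sums representable only with equal summands).
Enumerate pairs (a, a') with a < a' (symmetric, so each unordered pair gives one sum; this covers all a ≠ a'):
  -2 + -1 = -3
  -2 + 1 = -1
  -2 + 4 = 2
  -2 + 5 = 3
  -2 + 8 = 6
  -1 + 1 = 0
  -1 + 4 = 3
  -1 + 5 = 4
  -1 + 8 = 7
  1 + 4 = 5
  1 + 5 = 6
  1 + 8 = 9
  4 + 5 = 9
  4 + 8 = 12
  5 + 8 = 13
Collected distinct sums: {-3, -1, 0, 2, 3, 4, 5, 6, 7, 9, 12, 13}
|A +̂ A| = 12
(Reference bound: |A +̂ A| ≥ 2|A| - 3 for |A| ≥ 2, with |A| = 6 giving ≥ 9.)

|A +̂ A| = 12


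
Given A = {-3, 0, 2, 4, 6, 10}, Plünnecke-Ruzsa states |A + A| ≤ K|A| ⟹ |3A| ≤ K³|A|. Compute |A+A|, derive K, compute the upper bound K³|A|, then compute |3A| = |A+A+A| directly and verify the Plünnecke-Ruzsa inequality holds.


|A| = 6.
Step 1: Compute A + A by enumerating all 36 pairs.
A + A = {-6, -3, -1, 0, 1, 2, 3, 4, 6, 7, 8, 10, 12, 14, 16, 20}, so |A + A| = 16.
Step 2: Doubling constant K = |A + A|/|A| = 16/6 = 16/6 ≈ 2.6667.
Step 3: Plünnecke-Ruzsa gives |3A| ≤ K³·|A| = (2.6667)³ · 6 ≈ 113.7778.
Step 4: Compute 3A = A + A + A directly by enumerating all triples (a,b,c) ∈ A³; |3A| = 29.
Step 5: Check 29 ≤ 113.7778? Yes ✓.

K = 16/6, Plünnecke-Ruzsa bound K³|A| ≈ 113.7778, |3A| = 29, inequality holds.


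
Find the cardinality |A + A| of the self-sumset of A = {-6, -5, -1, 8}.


A + A = {a + a' : a, a' ∈ A}; |A| = 4.
General bounds: 2|A| - 1 ≤ |A + A| ≤ |A|(|A|+1)/2, i.e. 7 ≤ |A + A| ≤ 10.
Lower bound 2|A|-1 is attained iff A is an arithmetic progression.
Enumerate sums a + a' for a ≤ a' (symmetric, so this suffices):
a = -6: -6+-6=-12, -6+-5=-11, -6+-1=-7, -6+8=2
a = -5: -5+-5=-10, -5+-1=-6, -5+8=3
a = -1: -1+-1=-2, -1+8=7
a = 8: 8+8=16
Distinct sums: {-12, -11, -10, -7, -6, -2, 2, 3, 7, 16}
|A + A| = 10

|A + A| = 10


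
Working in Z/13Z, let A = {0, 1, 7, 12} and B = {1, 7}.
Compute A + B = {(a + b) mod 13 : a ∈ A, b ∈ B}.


Work in Z/13Z: reduce every sum a + b modulo 13.
Enumerate all 8 pairs:
a = 0: 0+1=1, 0+7=7
a = 1: 1+1=2, 1+7=8
a = 7: 7+1=8, 7+7=1
a = 12: 12+1=0, 12+7=6
Distinct residues collected: {0, 1, 2, 6, 7, 8}
|A + B| = 6 (out of 13 total residues).

A + B = {0, 1, 2, 6, 7, 8}


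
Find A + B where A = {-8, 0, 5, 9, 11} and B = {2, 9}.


A + B = {a + b : a ∈ A, b ∈ B}.
Enumerate all |A|·|B| = 5·2 = 10 pairs (a, b) and collect distinct sums.
a = -8: -8+2=-6, -8+9=1
a = 0: 0+2=2, 0+9=9
a = 5: 5+2=7, 5+9=14
a = 9: 9+2=11, 9+9=18
a = 11: 11+2=13, 11+9=20
Collecting distinct sums: A + B = {-6, 1, 2, 7, 9, 11, 13, 14, 18, 20}
|A + B| = 10

A + B = {-6, 1, 2, 7, 9, 11, 13, 14, 18, 20}


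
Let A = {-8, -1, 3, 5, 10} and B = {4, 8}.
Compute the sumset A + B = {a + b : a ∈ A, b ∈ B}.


A + B = {a + b : a ∈ A, b ∈ B}.
Enumerate all |A|·|B| = 5·2 = 10 pairs (a, b) and collect distinct sums.
a = -8: -8+4=-4, -8+8=0
a = -1: -1+4=3, -1+8=7
a = 3: 3+4=7, 3+8=11
a = 5: 5+4=9, 5+8=13
a = 10: 10+4=14, 10+8=18
Collecting distinct sums: A + B = {-4, 0, 3, 7, 9, 11, 13, 14, 18}
|A + B| = 9

A + B = {-4, 0, 3, 7, 9, 11, 13, 14, 18}


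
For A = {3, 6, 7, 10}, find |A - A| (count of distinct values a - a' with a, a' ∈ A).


A - A = {a - a' : a, a' ∈ A}; |A| = 4.
Bounds: 2|A|-1 ≤ |A - A| ≤ |A|² - |A| + 1, i.e. 7 ≤ |A - A| ≤ 13.
Note: 0 ∈ A - A always (from a - a). The set is symmetric: if d ∈ A - A then -d ∈ A - A.
Enumerate nonzero differences d = a - a' with a > a' (then include -d):
Positive differences: {1, 3, 4, 7}
Full difference set: {0} ∪ (positive diffs) ∪ (negative diffs).
|A - A| = 1 + 2·4 = 9 (matches direct enumeration: 9).

|A - A| = 9


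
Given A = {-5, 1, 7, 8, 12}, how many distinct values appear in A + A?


A + A = {a + a' : a, a' ∈ A}; |A| = 5.
General bounds: 2|A| - 1 ≤ |A + A| ≤ |A|(|A|+1)/2, i.e. 9 ≤ |A + A| ≤ 15.
Lower bound 2|A|-1 is attained iff A is an arithmetic progression.
Enumerate sums a + a' for a ≤ a' (symmetric, so this suffices):
a = -5: -5+-5=-10, -5+1=-4, -5+7=2, -5+8=3, -5+12=7
a = 1: 1+1=2, 1+7=8, 1+8=9, 1+12=13
a = 7: 7+7=14, 7+8=15, 7+12=19
a = 8: 8+8=16, 8+12=20
a = 12: 12+12=24
Distinct sums: {-10, -4, 2, 3, 7, 8, 9, 13, 14, 15, 16, 19, 20, 24}
|A + A| = 14

|A + A| = 14


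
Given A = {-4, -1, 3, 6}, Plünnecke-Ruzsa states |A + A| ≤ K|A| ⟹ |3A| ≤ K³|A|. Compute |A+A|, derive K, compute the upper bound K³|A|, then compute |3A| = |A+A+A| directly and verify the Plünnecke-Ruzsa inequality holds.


|A| = 4.
Step 1: Compute A + A by enumerating all 16 pairs.
A + A = {-8, -5, -2, -1, 2, 5, 6, 9, 12}, so |A + A| = 9.
Step 2: Doubling constant K = |A + A|/|A| = 9/4 = 9/4 ≈ 2.2500.
Step 3: Plünnecke-Ruzsa gives |3A| ≤ K³·|A| = (2.2500)³ · 4 ≈ 45.5625.
Step 4: Compute 3A = A + A + A directly by enumerating all triples (a,b,c) ∈ A³; |3A| = 16.
Step 5: Check 16 ≤ 45.5625? Yes ✓.

K = 9/4, Plünnecke-Ruzsa bound K³|A| ≈ 45.5625, |3A| = 16, inequality holds.


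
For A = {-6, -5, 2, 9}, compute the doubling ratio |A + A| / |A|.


|A| = 4.
Compute A + A by enumerating all 16 pairs.
A + A = {-12, -11, -10, -4, -3, 3, 4, 11, 18}, so |A + A| = 9.
K = |A + A| / |A| = 9/4 (already in lowest terms) ≈ 2.2500.
Reference: AP of size 4 gives K = 7/4 ≈ 1.7500; a fully generic set of size 4 gives K ≈ 2.5000.

|A| = 4, |A + A| = 9, K = 9/4.


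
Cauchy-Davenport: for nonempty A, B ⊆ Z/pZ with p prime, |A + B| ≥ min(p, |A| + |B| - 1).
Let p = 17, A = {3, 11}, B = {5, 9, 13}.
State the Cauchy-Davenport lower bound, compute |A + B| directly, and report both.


Cauchy-Davenport: |A + B| ≥ min(p, |A| + |B| - 1) for A, B nonempty in Z/pZ.
|A| = 2, |B| = 3, p = 17.
CD lower bound = min(17, 2 + 3 - 1) = min(17, 4) = 4.
Compute A + B mod 17 directly:
a = 3: 3+5=8, 3+9=12, 3+13=16
a = 11: 11+5=16, 11+9=3, 11+13=7
A + B = {3, 7, 8, 12, 16}, so |A + B| = 5.
Verify: 5 ≥ 4? Yes ✓.

CD lower bound = 4, actual |A + B| = 5.


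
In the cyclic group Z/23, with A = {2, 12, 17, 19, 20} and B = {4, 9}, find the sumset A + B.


Work in Z/23Z: reduce every sum a + b modulo 23.
Enumerate all 10 pairs:
a = 2: 2+4=6, 2+9=11
a = 12: 12+4=16, 12+9=21
a = 17: 17+4=21, 17+9=3
a = 19: 19+4=0, 19+9=5
a = 20: 20+4=1, 20+9=6
Distinct residues collected: {0, 1, 3, 5, 6, 11, 16, 21}
|A + B| = 8 (out of 23 total residues).

A + B = {0, 1, 3, 5, 6, 11, 16, 21}


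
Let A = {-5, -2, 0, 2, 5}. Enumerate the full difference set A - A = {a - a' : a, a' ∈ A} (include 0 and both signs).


A - A = {a - a' : a, a' ∈ A}.
Compute a - a' for each ordered pair (a, a'):
a = -5: -5--5=0, -5--2=-3, -5-0=-5, -5-2=-7, -5-5=-10
a = -2: -2--5=3, -2--2=0, -2-0=-2, -2-2=-4, -2-5=-7
a = 0: 0--5=5, 0--2=2, 0-0=0, 0-2=-2, 0-5=-5
a = 2: 2--5=7, 2--2=4, 2-0=2, 2-2=0, 2-5=-3
a = 5: 5--5=10, 5--2=7, 5-0=5, 5-2=3, 5-5=0
Collecting distinct values (and noting 0 appears from a-a):
A - A = {-10, -7, -5, -4, -3, -2, 0, 2, 3, 4, 5, 7, 10}
|A - A| = 13

A - A = {-10, -7, -5, -4, -3, -2, 0, 2, 3, 4, 5, 7, 10}


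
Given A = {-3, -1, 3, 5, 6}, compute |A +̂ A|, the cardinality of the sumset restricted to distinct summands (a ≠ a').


Restricted sumset: A +̂ A = {a + a' : a ∈ A, a' ∈ A, a ≠ a'}.
Equivalently, take A + A and drop any sum 2a that is achievable ONLY as a + a for a ∈ A (i.e. sums representable only with equal summands).
Enumerate pairs (a, a') with a < a' (symmetric, so each unordered pair gives one sum; this covers all a ≠ a'):
  -3 + -1 = -4
  -3 + 3 = 0
  -3 + 5 = 2
  -3 + 6 = 3
  -1 + 3 = 2
  -1 + 5 = 4
  -1 + 6 = 5
  3 + 5 = 8
  3 + 6 = 9
  5 + 6 = 11
Collected distinct sums: {-4, 0, 2, 3, 4, 5, 8, 9, 11}
|A +̂ A| = 9
(Reference bound: |A +̂ A| ≥ 2|A| - 3 for |A| ≥ 2, with |A| = 5 giving ≥ 7.)

|A +̂ A| = 9


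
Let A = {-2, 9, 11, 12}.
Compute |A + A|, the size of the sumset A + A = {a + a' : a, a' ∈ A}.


A + A = {a + a' : a, a' ∈ A}; |A| = 4.
General bounds: 2|A| - 1 ≤ |A + A| ≤ |A|(|A|+1)/2, i.e. 7 ≤ |A + A| ≤ 10.
Lower bound 2|A|-1 is attained iff A is an arithmetic progression.
Enumerate sums a + a' for a ≤ a' (symmetric, so this suffices):
a = -2: -2+-2=-4, -2+9=7, -2+11=9, -2+12=10
a = 9: 9+9=18, 9+11=20, 9+12=21
a = 11: 11+11=22, 11+12=23
a = 12: 12+12=24
Distinct sums: {-4, 7, 9, 10, 18, 20, 21, 22, 23, 24}
|A + A| = 10

|A + A| = 10


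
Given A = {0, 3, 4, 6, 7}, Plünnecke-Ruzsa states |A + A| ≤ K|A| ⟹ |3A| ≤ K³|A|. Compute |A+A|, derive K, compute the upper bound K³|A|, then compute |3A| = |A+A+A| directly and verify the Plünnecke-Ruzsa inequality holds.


|A| = 5.
Step 1: Compute A + A by enumerating all 25 pairs.
A + A = {0, 3, 4, 6, 7, 8, 9, 10, 11, 12, 13, 14}, so |A + A| = 12.
Step 2: Doubling constant K = |A + A|/|A| = 12/5 = 12/5 ≈ 2.4000.
Step 3: Plünnecke-Ruzsa gives |3A| ≤ K³·|A| = (2.4000)³ · 5 ≈ 69.1200.
Step 4: Compute 3A = A + A + A directly by enumerating all triples (a,b,c) ∈ A³; |3A| = 19.
Step 5: Check 19 ≤ 69.1200? Yes ✓.

K = 12/5, Plünnecke-Ruzsa bound K³|A| ≈ 69.1200, |3A| = 19, inequality holds.


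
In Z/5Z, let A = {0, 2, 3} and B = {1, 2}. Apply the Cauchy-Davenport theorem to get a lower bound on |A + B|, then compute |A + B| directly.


Cauchy-Davenport: |A + B| ≥ min(p, |A| + |B| - 1) for A, B nonempty in Z/pZ.
|A| = 3, |B| = 2, p = 5.
CD lower bound = min(5, 3 + 2 - 1) = min(5, 4) = 4.
Compute A + B mod 5 directly:
a = 0: 0+1=1, 0+2=2
a = 2: 2+1=3, 2+2=4
a = 3: 3+1=4, 3+2=0
A + B = {0, 1, 2, 3, 4}, so |A + B| = 5.
Verify: 5 ≥ 4? Yes ✓.

CD lower bound = 4, actual |A + B| = 5.


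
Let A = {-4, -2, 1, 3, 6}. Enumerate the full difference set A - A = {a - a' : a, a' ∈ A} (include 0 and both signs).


A - A = {a - a' : a, a' ∈ A}.
Compute a - a' for each ordered pair (a, a'):
a = -4: -4--4=0, -4--2=-2, -4-1=-5, -4-3=-7, -4-6=-10
a = -2: -2--4=2, -2--2=0, -2-1=-3, -2-3=-5, -2-6=-8
a = 1: 1--4=5, 1--2=3, 1-1=0, 1-3=-2, 1-6=-5
a = 3: 3--4=7, 3--2=5, 3-1=2, 3-3=0, 3-6=-3
a = 6: 6--4=10, 6--2=8, 6-1=5, 6-3=3, 6-6=0
Collecting distinct values (and noting 0 appears from a-a):
A - A = {-10, -8, -7, -5, -3, -2, 0, 2, 3, 5, 7, 8, 10}
|A - A| = 13

A - A = {-10, -8, -7, -5, -3, -2, 0, 2, 3, 5, 7, 8, 10}


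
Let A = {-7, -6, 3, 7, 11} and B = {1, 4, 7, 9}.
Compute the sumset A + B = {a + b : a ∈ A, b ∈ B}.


A + B = {a + b : a ∈ A, b ∈ B}.
Enumerate all |A|·|B| = 5·4 = 20 pairs (a, b) and collect distinct sums.
a = -7: -7+1=-6, -7+4=-3, -7+7=0, -7+9=2
a = -6: -6+1=-5, -6+4=-2, -6+7=1, -6+9=3
a = 3: 3+1=4, 3+4=7, 3+7=10, 3+9=12
a = 7: 7+1=8, 7+4=11, 7+7=14, 7+9=16
a = 11: 11+1=12, 11+4=15, 11+7=18, 11+9=20
Collecting distinct sums: A + B = {-6, -5, -3, -2, 0, 1, 2, 3, 4, 7, 8, 10, 11, 12, 14, 15, 16, 18, 20}
|A + B| = 19

A + B = {-6, -5, -3, -2, 0, 1, 2, 3, 4, 7, 8, 10, 11, 12, 14, 15, 16, 18, 20}


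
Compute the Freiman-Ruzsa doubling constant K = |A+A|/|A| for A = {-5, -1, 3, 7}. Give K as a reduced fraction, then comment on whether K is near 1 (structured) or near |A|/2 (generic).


|A| = 4.
Compute A + A by enumerating all 16 pairs.
A + A = {-10, -6, -2, 2, 6, 10, 14}, so |A + A| = 7.
K = |A + A| / |A| = 7/4 (already in lowest terms) ≈ 1.7500.
Reference: AP of size 4 gives K = 7/4 ≈ 1.7500; a fully generic set of size 4 gives K ≈ 2.5000.

|A| = 4, |A + A| = 7, K = 7/4.


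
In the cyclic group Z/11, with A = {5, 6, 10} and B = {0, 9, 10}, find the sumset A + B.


Work in Z/11Z: reduce every sum a + b modulo 11.
Enumerate all 9 pairs:
a = 5: 5+0=5, 5+9=3, 5+10=4
a = 6: 6+0=6, 6+9=4, 6+10=5
a = 10: 10+0=10, 10+9=8, 10+10=9
Distinct residues collected: {3, 4, 5, 6, 8, 9, 10}
|A + B| = 7 (out of 11 total residues).

A + B = {3, 4, 5, 6, 8, 9, 10}


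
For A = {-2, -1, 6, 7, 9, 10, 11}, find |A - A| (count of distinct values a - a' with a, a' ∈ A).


A - A = {a - a' : a, a' ∈ A}; |A| = 7.
Bounds: 2|A|-1 ≤ |A - A| ≤ |A|² - |A| + 1, i.e. 13 ≤ |A - A| ≤ 43.
Note: 0 ∈ A - A always (from a - a). The set is symmetric: if d ∈ A - A then -d ∈ A - A.
Enumerate nonzero differences d = a - a' with a > a' (then include -d):
Positive differences: {1, 2, 3, 4, 5, 7, 8, 9, 10, 11, 12, 13}
Full difference set: {0} ∪ (positive diffs) ∪ (negative diffs).
|A - A| = 1 + 2·12 = 25 (matches direct enumeration: 25).

|A - A| = 25


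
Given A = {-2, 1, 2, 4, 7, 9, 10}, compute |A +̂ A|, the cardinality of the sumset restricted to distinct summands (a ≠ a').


Restricted sumset: A +̂ A = {a + a' : a ∈ A, a' ∈ A, a ≠ a'}.
Equivalently, take A + A and drop any sum 2a that is achievable ONLY as a + a for a ∈ A (i.e. sums representable only with equal summands).
Enumerate pairs (a, a') with a < a' (symmetric, so each unordered pair gives one sum; this covers all a ≠ a'):
  -2 + 1 = -1
  -2 + 2 = 0
  -2 + 4 = 2
  -2 + 7 = 5
  -2 + 9 = 7
  -2 + 10 = 8
  1 + 2 = 3
  1 + 4 = 5
  1 + 7 = 8
  1 + 9 = 10
  1 + 10 = 11
  2 + 4 = 6
  2 + 7 = 9
  2 + 9 = 11
  2 + 10 = 12
  4 + 7 = 11
  4 + 9 = 13
  4 + 10 = 14
  7 + 9 = 16
  7 + 10 = 17
  9 + 10 = 19
Collected distinct sums: {-1, 0, 2, 3, 5, 6, 7, 8, 9, 10, 11, 12, 13, 14, 16, 17, 19}
|A +̂ A| = 17
(Reference bound: |A +̂ A| ≥ 2|A| - 3 for |A| ≥ 2, with |A| = 7 giving ≥ 11.)

|A +̂ A| = 17


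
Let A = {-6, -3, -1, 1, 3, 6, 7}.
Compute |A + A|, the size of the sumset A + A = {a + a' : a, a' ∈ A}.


A + A = {a + a' : a, a' ∈ A}; |A| = 7.
General bounds: 2|A| - 1 ≤ |A + A| ≤ |A|(|A|+1)/2, i.e. 13 ≤ |A + A| ≤ 28.
Lower bound 2|A|-1 is attained iff A is an arithmetic progression.
Enumerate sums a + a' for a ≤ a' (symmetric, so this suffices):
a = -6: -6+-6=-12, -6+-3=-9, -6+-1=-7, -6+1=-5, -6+3=-3, -6+6=0, -6+7=1
a = -3: -3+-3=-6, -3+-1=-4, -3+1=-2, -3+3=0, -3+6=3, -3+7=4
a = -1: -1+-1=-2, -1+1=0, -1+3=2, -1+6=5, -1+7=6
a = 1: 1+1=2, 1+3=4, 1+6=7, 1+7=8
a = 3: 3+3=6, 3+6=9, 3+7=10
a = 6: 6+6=12, 6+7=13
a = 7: 7+7=14
Distinct sums: {-12, -9, -7, -6, -5, -4, -3, -2, 0, 1, 2, 3, 4, 5, 6, 7, 8, 9, 10, 12, 13, 14}
|A + A| = 22

|A + A| = 22


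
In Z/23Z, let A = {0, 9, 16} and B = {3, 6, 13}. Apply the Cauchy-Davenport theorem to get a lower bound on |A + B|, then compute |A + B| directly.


Cauchy-Davenport: |A + B| ≥ min(p, |A| + |B| - 1) for A, B nonempty in Z/pZ.
|A| = 3, |B| = 3, p = 23.
CD lower bound = min(23, 3 + 3 - 1) = min(23, 5) = 5.
Compute A + B mod 23 directly:
a = 0: 0+3=3, 0+6=6, 0+13=13
a = 9: 9+3=12, 9+6=15, 9+13=22
a = 16: 16+3=19, 16+6=22, 16+13=6
A + B = {3, 6, 12, 13, 15, 19, 22}, so |A + B| = 7.
Verify: 7 ≥ 5? Yes ✓.

CD lower bound = 5, actual |A + B| = 7.


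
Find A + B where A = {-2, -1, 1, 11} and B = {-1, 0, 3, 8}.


A + B = {a + b : a ∈ A, b ∈ B}.
Enumerate all |A|·|B| = 4·4 = 16 pairs (a, b) and collect distinct sums.
a = -2: -2+-1=-3, -2+0=-2, -2+3=1, -2+8=6
a = -1: -1+-1=-2, -1+0=-1, -1+3=2, -1+8=7
a = 1: 1+-1=0, 1+0=1, 1+3=4, 1+8=9
a = 11: 11+-1=10, 11+0=11, 11+3=14, 11+8=19
Collecting distinct sums: A + B = {-3, -2, -1, 0, 1, 2, 4, 6, 7, 9, 10, 11, 14, 19}
|A + B| = 14

A + B = {-3, -2, -1, 0, 1, 2, 4, 6, 7, 9, 10, 11, 14, 19}


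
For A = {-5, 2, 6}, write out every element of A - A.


A - A = {a - a' : a, a' ∈ A}.
Compute a - a' for each ordered pair (a, a'):
a = -5: -5--5=0, -5-2=-7, -5-6=-11
a = 2: 2--5=7, 2-2=0, 2-6=-4
a = 6: 6--5=11, 6-2=4, 6-6=0
Collecting distinct values (and noting 0 appears from a-a):
A - A = {-11, -7, -4, 0, 4, 7, 11}
|A - A| = 7

A - A = {-11, -7, -4, 0, 4, 7, 11}


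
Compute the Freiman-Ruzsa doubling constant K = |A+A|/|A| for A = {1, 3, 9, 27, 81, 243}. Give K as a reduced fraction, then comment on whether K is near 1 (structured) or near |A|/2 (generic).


|A| = 6.
Compute A + A by enumerating all 36 pairs.
A + A = {2, 4, 6, 10, 12, 18, 28, 30, 36, 54, 82, 84, 90, 108, 162, 244, 246, 252, 270, 324, 486}, so |A + A| = 21.
K = |A + A| / |A| = 21/6 = 7/2 ≈ 3.5000.
Reference: AP of size 6 gives K = 11/6 ≈ 1.8333; a fully generic set of size 6 gives K ≈ 3.5000.

|A| = 6, |A + A| = 21, K = 21/6 = 7/2.


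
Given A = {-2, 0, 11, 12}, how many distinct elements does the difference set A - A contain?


A - A = {a - a' : a, a' ∈ A}; |A| = 4.
Bounds: 2|A|-1 ≤ |A - A| ≤ |A|² - |A| + 1, i.e. 7 ≤ |A - A| ≤ 13.
Note: 0 ∈ A - A always (from a - a). The set is symmetric: if d ∈ A - A then -d ∈ A - A.
Enumerate nonzero differences d = a - a' with a > a' (then include -d):
Positive differences: {1, 2, 11, 12, 13, 14}
Full difference set: {0} ∪ (positive diffs) ∪ (negative diffs).
|A - A| = 1 + 2·6 = 13 (matches direct enumeration: 13).

|A - A| = 13


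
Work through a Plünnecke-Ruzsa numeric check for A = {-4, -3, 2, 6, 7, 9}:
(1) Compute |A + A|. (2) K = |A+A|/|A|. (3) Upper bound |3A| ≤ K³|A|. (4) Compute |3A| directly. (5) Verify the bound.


|A| = 6.
Step 1: Compute A + A by enumerating all 36 pairs.
A + A = {-8, -7, -6, -2, -1, 2, 3, 4, 5, 6, 8, 9, 11, 12, 13, 14, 15, 16, 18}, so |A + A| = 19.
Step 2: Doubling constant K = |A + A|/|A| = 19/6 = 19/6 ≈ 3.1667.
Step 3: Plünnecke-Ruzsa gives |3A| ≤ K³·|A| = (3.1667)³ · 6 ≈ 190.5278.
Step 4: Compute 3A = A + A + A directly by enumerating all triples (a,b,c) ∈ A³; |3A| = 36.
Step 5: Check 36 ≤ 190.5278? Yes ✓.

K = 19/6, Plünnecke-Ruzsa bound K³|A| ≈ 190.5278, |3A| = 36, inequality holds.


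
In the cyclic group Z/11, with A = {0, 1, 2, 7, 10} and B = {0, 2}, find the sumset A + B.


Work in Z/11Z: reduce every sum a + b modulo 11.
Enumerate all 10 pairs:
a = 0: 0+0=0, 0+2=2
a = 1: 1+0=1, 1+2=3
a = 2: 2+0=2, 2+2=4
a = 7: 7+0=7, 7+2=9
a = 10: 10+0=10, 10+2=1
Distinct residues collected: {0, 1, 2, 3, 4, 7, 9, 10}
|A + B| = 8 (out of 11 total residues).

A + B = {0, 1, 2, 3, 4, 7, 9, 10}


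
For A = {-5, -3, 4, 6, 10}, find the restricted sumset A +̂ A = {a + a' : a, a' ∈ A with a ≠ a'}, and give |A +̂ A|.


Restricted sumset: A +̂ A = {a + a' : a ∈ A, a' ∈ A, a ≠ a'}.
Equivalently, take A + A and drop any sum 2a that is achievable ONLY as a + a for a ∈ A (i.e. sums representable only with equal summands).
Enumerate pairs (a, a') with a < a' (symmetric, so each unordered pair gives one sum; this covers all a ≠ a'):
  -5 + -3 = -8
  -5 + 4 = -1
  -5 + 6 = 1
  -5 + 10 = 5
  -3 + 4 = 1
  -3 + 6 = 3
  -3 + 10 = 7
  4 + 6 = 10
  4 + 10 = 14
  6 + 10 = 16
Collected distinct sums: {-8, -1, 1, 3, 5, 7, 10, 14, 16}
|A +̂ A| = 9
(Reference bound: |A +̂ A| ≥ 2|A| - 3 for |A| ≥ 2, with |A| = 5 giving ≥ 7.)

|A +̂ A| = 9


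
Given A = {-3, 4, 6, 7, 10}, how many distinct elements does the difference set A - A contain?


A - A = {a - a' : a, a' ∈ A}; |A| = 5.
Bounds: 2|A|-1 ≤ |A - A| ≤ |A|² - |A| + 1, i.e. 9 ≤ |A - A| ≤ 21.
Note: 0 ∈ A - A always (from a - a). The set is symmetric: if d ∈ A - A then -d ∈ A - A.
Enumerate nonzero differences d = a - a' with a > a' (then include -d):
Positive differences: {1, 2, 3, 4, 6, 7, 9, 10, 13}
Full difference set: {0} ∪ (positive diffs) ∪ (negative diffs).
|A - A| = 1 + 2·9 = 19 (matches direct enumeration: 19).

|A - A| = 19


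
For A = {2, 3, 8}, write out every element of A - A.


A - A = {a - a' : a, a' ∈ A}.
Compute a - a' for each ordered pair (a, a'):
a = 2: 2-2=0, 2-3=-1, 2-8=-6
a = 3: 3-2=1, 3-3=0, 3-8=-5
a = 8: 8-2=6, 8-3=5, 8-8=0
Collecting distinct values (and noting 0 appears from a-a):
A - A = {-6, -5, -1, 0, 1, 5, 6}
|A - A| = 7

A - A = {-6, -5, -1, 0, 1, 5, 6}


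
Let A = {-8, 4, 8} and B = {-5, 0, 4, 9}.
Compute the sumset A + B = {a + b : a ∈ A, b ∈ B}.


A + B = {a + b : a ∈ A, b ∈ B}.
Enumerate all |A|·|B| = 3·4 = 12 pairs (a, b) and collect distinct sums.
a = -8: -8+-5=-13, -8+0=-8, -8+4=-4, -8+9=1
a = 4: 4+-5=-1, 4+0=4, 4+4=8, 4+9=13
a = 8: 8+-5=3, 8+0=8, 8+4=12, 8+9=17
Collecting distinct sums: A + B = {-13, -8, -4, -1, 1, 3, 4, 8, 12, 13, 17}
|A + B| = 11

A + B = {-13, -8, -4, -1, 1, 3, 4, 8, 12, 13, 17}


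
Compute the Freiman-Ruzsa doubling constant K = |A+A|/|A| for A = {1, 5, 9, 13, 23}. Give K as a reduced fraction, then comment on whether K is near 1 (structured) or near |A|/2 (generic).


|A| = 5.
Compute A + A by enumerating all 25 pairs.
A + A = {2, 6, 10, 14, 18, 22, 24, 26, 28, 32, 36, 46}, so |A + A| = 12.
K = |A + A| / |A| = 12/5 (already in lowest terms) ≈ 2.4000.
Reference: AP of size 5 gives K = 9/5 ≈ 1.8000; a fully generic set of size 5 gives K ≈ 3.0000.

|A| = 5, |A + A| = 12, K = 12/5.


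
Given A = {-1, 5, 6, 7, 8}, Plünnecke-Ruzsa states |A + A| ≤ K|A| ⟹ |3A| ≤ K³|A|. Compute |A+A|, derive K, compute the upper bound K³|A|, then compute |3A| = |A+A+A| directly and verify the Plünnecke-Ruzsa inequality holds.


|A| = 5.
Step 1: Compute A + A by enumerating all 25 pairs.
A + A = {-2, 4, 5, 6, 7, 10, 11, 12, 13, 14, 15, 16}, so |A + A| = 12.
Step 2: Doubling constant K = |A + A|/|A| = 12/5 = 12/5 ≈ 2.4000.
Step 3: Plünnecke-Ruzsa gives |3A| ≤ K³·|A| = (2.4000)³ · 5 ≈ 69.1200.
Step 4: Compute 3A = A + A + A directly by enumerating all triples (a,b,c) ∈ A³; |3A| = 21.
Step 5: Check 21 ≤ 69.1200? Yes ✓.

K = 12/5, Plünnecke-Ruzsa bound K³|A| ≈ 69.1200, |3A| = 21, inequality holds.


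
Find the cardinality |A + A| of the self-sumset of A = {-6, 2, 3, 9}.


A + A = {a + a' : a, a' ∈ A}; |A| = 4.
General bounds: 2|A| - 1 ≤ |A + A| ≤ |A|(|A|+1)/2, i.e. 7 ≤ |A + A| ≤ 10.
Lower bound 2|A|-1 is attained iff A is an arithmetic progression.
Enumerate sums a + a' for a ≤ a' (symmetric, so this suffices):
a = -6: -6+-6=-12, -6+2=-4, -6+3=-3, -6+9=3
a = 2: 2+2=4, 2+3=5, 2+9=11
a = 3: 3+3=6, 3+9=12
a = 9: 9+9=18
Distinct sums: {-12, -4, -3, 3, 4, 5, 6, 11, 12, 18}
|A + A| = 10

|A + A| = 10


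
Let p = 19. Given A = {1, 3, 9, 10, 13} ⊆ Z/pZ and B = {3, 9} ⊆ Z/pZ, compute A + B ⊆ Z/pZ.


Work in Z/19Z: reduce every sum a + b modulo 19.
Enumerate all 10 pairs:
a = 1: 1+3=4, 1+9=10
a = 3: 3+3=6, 3+9=12
a = 9: 9+3=12, 9+9=18
a = 10: 10+3=13, 10+9=0
a = 13: 13+3=16, 13+9=3
Distinct residues collected: {0, 3, 4, 6, 10, 12, 13, 16, 18}
|A + B| = 9 (out of 19 total residues).

A + B = {0, 3, 4, 6, 10, 12, 13, 16, 18}


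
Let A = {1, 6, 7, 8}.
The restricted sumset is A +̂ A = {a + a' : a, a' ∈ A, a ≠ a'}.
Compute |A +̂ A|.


Restricted sumset: A +̂ A = {a + a' : a ∈ A, a' ∈ A, a ≠ a'}.
Equivalently, take A + A and drop any sum 2a that is achievable ONLY as a + a for a ∈ A (i.e. sums representable only with equal summands).
Enumerate pairs (a, a') with a < a' (symmetric, so each unordered pair gives one sum; this covers all a ≠ a'):
  1 + 6 = 7
  1 + 7 = 8
  1 + 8 = 9
  6 + 7 = 13
  6 + 8 = 14
  7 + 8 = 15
Collected distinct sums: {7, 8, 9, 13, 14, 15}
|A +̂ A| = 6
(Reference bound: |A +̂ A| ≥ 2|A| - 3 for |A| ≥ 2, with |A| = 4 giving ≥ 5.)

|A +̂ A| = 6


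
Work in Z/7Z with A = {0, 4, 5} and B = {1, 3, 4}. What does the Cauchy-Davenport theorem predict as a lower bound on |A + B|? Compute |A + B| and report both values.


Cauchy-Davenport: |A + B| ≥ min(p, |A| + |B| - 1) for A, B nonempty in Z/pZ.
|A| = 3, |B| = 3, p = 7.
CD lower bound = min(7, 3 + 3 - 1) = min(7, 5) = 5.
Compute A + B mod 7 directly:
a = 0: 0+1=1, 0+3=3, 0+4=4
a = 4: 4+1=5, 4+3=0, 4+4=1
a = 5: 5+1=6, 5+3=1, 5+4=2
A + B = {0, 1, 2, 3, 4, 5, 6}, so |A + B| = 7.
Verify: 7 ≥ 5? Yes ✓.

CD lower bound = 5, actual |A + B| = 7.


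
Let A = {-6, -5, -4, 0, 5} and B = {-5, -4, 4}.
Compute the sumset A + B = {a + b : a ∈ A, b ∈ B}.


A + B = {a + b : a ∈ A, b ∈ B}.
Enumerate all |A|·|B| = 5·3 = 15 pairs (a, b) and collect distinct sums.
a = -6: -6+-5=-11, -6+-4=-10, -6+4=-2
a = -5: -5+-5=-10, -5+-4=-9, -5+4=-1
a = -4: -4+-5=-9, -4+-4=-8, -4+4=0
a = 0: 0+-5=-5, 0+-4=-4, 0+4=4
a = 5: 5+-5=0, 5+-4=1, 5+4=9
Collecting distinct sums: A + B = {-11, -10, -9, -8, -5, -4, -2, -1, 0, 1, 4, 9}
|A + B| = 12

A + B = {-11, -10, -9, -8, -5, -4, -2, -1, 0, 1, 4, 9}


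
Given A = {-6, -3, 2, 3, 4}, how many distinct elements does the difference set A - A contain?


A - A = {a - a' : a, a' ∈ A}; |A| = 5.
Bounds: 2|A|-1 ≤ |A - A| ≤ |A|² - |A| + 1, i.e. 9 ≤ |A - A| ≤ 21.
Note: 0 ∈ A - A always (from a - a). The set is symmetric: if d ∈ A - A then -d ∈ A - A.
Enumerate nonzero differences d = a - a' with a > a' (then include -d):
Positive differences: {1, 2, 3, 5, 6, 7, 8, 9, 10}
Full difference set: {0} ∪ (positive diffs) ∪ (negative diffs).
|A - A| = 1 + 2·9 = 19 (matches direct enumeration: 19).

|A - A| = 19


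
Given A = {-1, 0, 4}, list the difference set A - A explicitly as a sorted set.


A - A = {a - a' : a, a' ∈ A}.
Compute a - a' for each ordered pair (a, a'):
a = -1: -1--1=0, -1-0=-1, -1-4=-5
a = 0: 0--1=1, 0-0=0, 0-4=-4
a = 4: 4--1=5, 4-0=4, 4-4=0
Collecting distinct values (and noting 0 appears from a-a):
A - A = {-5, -4, -1, 0, 1, 4, 5}
|A - A| = 7

A - A = {-5, -4, -1, 0, 1, 4, 5}


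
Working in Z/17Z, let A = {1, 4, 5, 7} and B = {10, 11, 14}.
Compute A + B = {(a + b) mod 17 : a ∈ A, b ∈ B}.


Work in Z/17Z: reduce every sum a + b modulo 17.
Enumerate all 12 pairs:
a = 1: 1+10=11, 1+11=12, 1+14=15
a = 4: 4+10=14, 4+11=15, 4+14=1
a = 5: 5+10=15, 5+11=16, 5+14=2
a = 7: 7+10=0, 7+11=1, 7+14=4
Distinct residues collected: {0, 1, 2, 4, 11, 12, 14, 15, 16}
|A + B| = 9 (out of 17 total residues).

A + B = {0, 1, 2, 4, 11, 12, 14, 15, 16}


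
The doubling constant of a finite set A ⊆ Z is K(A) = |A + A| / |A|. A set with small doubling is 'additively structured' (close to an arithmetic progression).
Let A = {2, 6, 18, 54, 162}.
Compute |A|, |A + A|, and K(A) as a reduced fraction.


|A| = 5.
Compute A + A by enumerating all 25 pairs.
A + A = {4, 8, 12, 20, 24, 36, 56, 60, 72, 108, 164, 168, 180, 216, 324}, so |A + A| = 15.
K = |A + A| / |A| = 15/5 = 3/1 ≈ 3.0000.
Reference: AP of size 5 gives K = 9/5 ≈ 1.8000; a fully generic set of size 5 gives K ≈ 3.0000.

|A| = 5, |A + A| = 15, K = 15/5 = 3/1.


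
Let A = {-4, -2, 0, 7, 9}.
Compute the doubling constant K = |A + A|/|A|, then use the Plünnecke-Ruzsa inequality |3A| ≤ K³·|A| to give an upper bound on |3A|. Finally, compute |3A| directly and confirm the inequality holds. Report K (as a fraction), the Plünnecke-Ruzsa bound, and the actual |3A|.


|A| = 5.
Step 1: Compute A + A by enumerating all 25 pairs.
A + A = {-8, -6, -4, -2, 0, 3, 5, 7, 9, 14, 16, 18}, so |A + A| = 12.
Step 2: Doubling constant K = |A + A|/|A| = 12/5 = 12/5 ≈ 2.4000.
Step 3: Plünnecke-Ruzsa gives |3A| ≤ K³·|A| = (2.4000)³ · 5 ≈ 69.1200.
Step 4: Compute 3A = A + A + A directly by enumerating all triples (a,b,c) ∈ A³; |3A| = 22.
Step 5: Check 22 ≤ 69.1200? Yes ✓.

K = 12/5, Plünnecke-Ruzsa bound K³|A| ≈ 69.1200, |3A| = 22, inequality holds.


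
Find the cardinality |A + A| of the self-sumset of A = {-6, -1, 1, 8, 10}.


A + A = {a + a' : a, a' ∈ A}; |A| = 5.
General bounds: 2|A| - 1 ≤ |A + A| ≤ |A|(|A|+1)/2, i.e. 9 ≤ |A + A| ≤ 15.
Lower bound 2|A|-1 is attained iff A is an arithmetic progression.
Enumerate sums a + a' for a ≤ a' (symmetric, so this suffices):
a = -6: -6+-6=-12, -6+-1=-7, -6+1=-5, -6+8=2, -6+10=4
a = -1: -1+-1=-2, -1+1=0, -1+8=7, -1+10=9
a = 1: 1+1=2, 1+8=9, 1+10=11
a = 8: 8+8=16, 8+10=18
a = 10: 10+10=20
Distinct sums: {-12, -7, -5, -2, 0, 2, 4, 7, 9, 11, 16, 18, 20}
|A + A| = 13

|A + A| = 13


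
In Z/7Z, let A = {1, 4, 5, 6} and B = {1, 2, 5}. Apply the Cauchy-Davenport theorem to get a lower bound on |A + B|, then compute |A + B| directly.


Cauchy-Davenport: |A + B| ≥ min(p, |A| + |B| - 1) for A, B nonempty in Z/pZ.
|A| = 4, |B| = 3, p = 7.
CD lower bound = min(7, 4 + 3 - 1) = min(7, 6) = 6.
Compute A + B mod 7 directly:
a = 1: 1+1=2, 1+2=3, 1+5=6
a = 4: 4+1=5, 4+2=6, 4+5=2
a = 5: 5+1=6, 5+2=0, 5+5=3
a = 6: 6+1=0, 6+2=1, 6+5=4
A + B = {0, 1, 2, 3, 4, 5, 6}, so |A + B| = 7.
Verify: 7 ≥ 6? Yes ✓.

CD lower bound = 6, actual |A + B| = 7.


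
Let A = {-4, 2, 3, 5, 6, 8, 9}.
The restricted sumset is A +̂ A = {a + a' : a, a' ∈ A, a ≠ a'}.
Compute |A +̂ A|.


Restricted sumset: A +̂ A = {a + a' : a ∈ A, a' ∈ A, a ≠ a'}.
Equivalently, take A + A and drop any sum 2a that is achievable ONLY as a + a for a ∈ A (i.e. sums representable only with equal summands).
Enumerate pairs (a, a') with a < a' (symmetric, so each unordered pair gives one sum; this covers all a ≠ a'):
  -4 + 2 = -2
  -4 + 3 = -1
  -4 + 5 = 1
  -4 + 6 = 2
  -4 + 8 = 4
  -4 + 9 = 5
  2 + 3 = 5
  2 + 5 = 7
  2 + 6 = 8
  2 + 8 = 10
  2 + 9 = 11
  3 + 5 = 8
  3 + 6 = 9
  3 + 8 = 11
  3 + 9 = 12
  5 + 6 = 11
  5 + 8 = 13
  5 + 9 = 14
  6 + 8 = 14
  6 + 9 = 15
  8 + 9 = 17
Collected distinct sums: {-2, -1, 1, 2, 4, 5, 7, 8, 9, 10, 11, 12, 13, 14, 15, 17}
|A +̂ A| = 16
(Reference bound: |A +̂ A| ≥ 2|A| - 3 for |A| ≥ 2, with |A| = 7 giving ≥ 11.)

|A +̂ A| = 16


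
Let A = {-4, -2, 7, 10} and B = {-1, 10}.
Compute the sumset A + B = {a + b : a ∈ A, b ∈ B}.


A + B = {a + b : a ∈ A, b ∈ B}.
Enumerate all |A|·|B| = 4·2 = 8 pairs (a, b) and collect distinct sums.
a = -4: -4+-1=-5, -4+10=6
a = -2: -2+-1=-3, -2+10=8
a = 7: 7+-1=6, 7+10=17
a = 10: 10+-1=9, 10+10=20
Collecting distinct sums: A + B = {-5, -3, 6, 8, 9, 17, 20}
|A + B| = 7

A + B = {-5, -3, 6, 8, 9, 17, 20}


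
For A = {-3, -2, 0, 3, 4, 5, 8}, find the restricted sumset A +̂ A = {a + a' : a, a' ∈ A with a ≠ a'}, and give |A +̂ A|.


Restricted sumset: A +̂ A = {a + a' : a ∈ A, a' ∈ A, a ≠ a'}.
Equivalently, take A + A and drop any sum 2a that is achievable ONLY as a + a for a ∈ A (i.e. sums representable only with equal summands).
Enumerate pairs (a, a') with a < a' (symmetric, so each unordered pair gives one sum; this covers all a ≠ a'):
  -3 + -2 = -5
  -3 + 0 = -3
  -3 + 3 = 0
  -3 + 4 = 1
  -3 + 5 = 2
  -3 + 8 = 5
  -2 + 0 = -2
  -2 + 3 = 1
  -2 + 4 = 2
  -2 + 5 = 3
  -2 + 8 = 6
  0 + 3 = 3
  0 + 4 = 4
  0 + 5 = 5
  0 + 8 = 8
  3 + 4 = 7
  3 + 5 = 8
  3 + 8 = 11
  4 + 5 = 9
  4 + 8 = 12
  5 + 8 = 13
Collected distinct sums: {-5, -3, -2, 0, 1, 2, 3, 4, 5, 6, 7, 8, 9, 11, 12, 13}
|A +̂ A| = 16
(Reference bound: |A +̂ A| ≥ 2|A| - 3 for |A| ≥ 2, with |A| = 7 giving ≥ 11.)

|A +̂ A| = 16


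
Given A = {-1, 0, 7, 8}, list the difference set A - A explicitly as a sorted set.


A - A = {a - a' : a, a' ∈ A}.
Compute a - a' for each ordered pair (a, a'):
a = -1: -1--1=0, -1-0=-1, -1-7=-8, -1-8=-9
a = 0: 0--1=1, 0-0=0, 0-7=-7, 0-8=-8
a = 7: 7--1=8, 7-0=7, 7-7=0, 7-8=-1
a = 8: 8--1=9, 8-0=8, 8-7=1, 8-8=0
Collecting distinct values (and noting 0 appears from a-a):
A - A = {-9, -8, -7, -1, 0, 1, 7, 8, 9}
|A - A| = 9

A - A = {-9, -8, -7, -1, 0, 1, 7, 8, 9}


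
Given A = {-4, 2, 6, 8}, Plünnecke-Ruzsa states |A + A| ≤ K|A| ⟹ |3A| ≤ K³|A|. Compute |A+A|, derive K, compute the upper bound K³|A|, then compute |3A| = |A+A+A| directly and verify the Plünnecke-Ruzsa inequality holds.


|A| = 4.
Step 1: Compute A + A by enumerating all 16 pairs.
A + A = {-8, -2, 2, 4, 8, 10, 12, 14, 16}, so |A + A| = 9.
Step 2: Doubling constant K = |A + A|/|A| = 9/4 = 9/4 ≈ 2.2500.
Step 3: Plünnecke-Ruzsa gives |3A| ≤ K³·|A| = (2.2500)³ · 4 ≈ 45.5625.
Step 4: Compute 3A = A + A + A directly by enumerating all triples (a,b,c) ∈ A³; |3A| = 15.
Step 5: Check 15 ≤ 45.5625? Yes ✓.

K = 9/4, Plünnecke-Ruzsa bound K³|A| ≈ 45.5625, |3A| = 15, inequality holds.


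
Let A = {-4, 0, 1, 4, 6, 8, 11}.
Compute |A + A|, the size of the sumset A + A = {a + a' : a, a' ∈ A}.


A + A = {a + a' : a, a' ∈ A}; |A| = 7.
General bounds: 2|A| - 1 ≤ |A + A| ≤ |A|(|A|+1)/2, i.e. 13 ≤ |A + A| ≤ 28.
Lower bound 2|A|-1 is attained iff A is an arithmetic progression.
Enumerate sums a + a' for a ≤ a' (symmetric, so this suffices):
a = -4: -4+-4=-8, -4+0=-4, -4+1=-3, -4+4=0, -4+6=2, -4+8=4, -4+11=7
a = 0: 0+0=0, 0+1=1, 0+4=4, 0+6=6, 0+8=8, 0+11=11
a = 1: 1+1=2, 1+4=5, 1+6=7, 1+8=9, 1+11=12
a = 4: 4+4=8, 4+6=10, 4+8=12, 4+11=15
a = 6: 6+6=12, 6+8=14, 6+11=17
a = 8: 8+8=16, 8+11=19
a = 11: 11+11=22
Distinct sums: {-8, -4, -3, 0, 1, 2, 4, 5, 6, 7, 8, 9, 10, 11, 12, 14, 15, 16, 17, 19, 22}
|A + A| = 21

|A + A| = 21


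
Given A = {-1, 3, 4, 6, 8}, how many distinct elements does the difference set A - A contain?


A - A = {a - a' : a, a' ∈ A}; |A| = 5.
Bounds: 2|A|-1 ≤ |A - A| ≤ |A|² - |A| + 1, i.e. 9 ≤ |A - A| ≤ 21.
Note: 0 ∈ A - A always (from a - a). The set is symmetric: if d ∈ A - A then -d ∈ A - A.
Enumerate nonzero differences d = a - a' with a > a' (then include -d):
Positive differences: {1, 2, 3, 4, 5, 7, 9}
Full difference set: {0} ∪ (positive diffs) ∪ (negative diffs).
|A - A| = 1 + 2·7 = 15 (matches direct enumeration: 15).

|A - A| = 15


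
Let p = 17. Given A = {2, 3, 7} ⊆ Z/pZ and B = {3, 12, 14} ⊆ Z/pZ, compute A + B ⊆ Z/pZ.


Work in Z/17Z: reduce every sum a + b modulo 17.
Enumerate all 9 pairs:
a = 2: 2+3=5, 2+12=14, 2+14=16
a = 3: 3+3=6, 3+12=15, 3+14=0
a = 7: 7+3=10, 7+12=2, 7+14=4
Distinct residues collected: {0, 2, 4, 5, 6, 10, 14, 15, 16}
|A + B| = 9 (out of 17 total residues).

A + B = {0, 2, 4, 5, 6, 10, 14, 15, 16}


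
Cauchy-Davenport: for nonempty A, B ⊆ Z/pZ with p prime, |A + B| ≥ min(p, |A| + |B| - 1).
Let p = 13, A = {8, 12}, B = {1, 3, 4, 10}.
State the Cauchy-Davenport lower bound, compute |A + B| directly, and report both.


Cauchy-Davenport: |A + B| ≥ min(p, |A| + |B| - 1) for A, B nonempty in Z/pZ.
|A| = 2, |B| = 4, p = 13.
CD lower bound = min(13, 2 + 4 - 1) = min(13, 5) = 5.
Compute A + B mod 13 directly:
a = 8: 8+1=9, 8+3=11, 8+4=12, 8+10=5
a = 12: 12+1=0, 12+3=2, 12+4=3, 12+10=9
A + B = {0, 2, 3, 5, 9, 11, 12}, so |A + B| = 7.
Verify: 7 ≥ 5? Yes ✓.

CD lower bound = 5, actual |A + B| = 7.


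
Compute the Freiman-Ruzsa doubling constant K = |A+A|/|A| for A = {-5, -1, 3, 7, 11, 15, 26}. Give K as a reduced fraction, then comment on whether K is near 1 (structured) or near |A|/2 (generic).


|A| = 7.
Compute A + A by enumerating all 49 pairs.
A + A = {-10, -6, -2, 2, 6, 10, 14, 18, 21, 22, 25, 26, 29, 30, 33, 37, 41, 52}, so |A + A| = 18.
K = |A + A| / |A| = 18/7 (already in lowest terms) ≈ 2.5714.
Reference: AP of size 7 gives K = 13/7 ≈ 1.8571; a fully generic set of size 7 gives K ≈ 4.0000.

|A| = 7, |A + A| = 18, K = 18/7.


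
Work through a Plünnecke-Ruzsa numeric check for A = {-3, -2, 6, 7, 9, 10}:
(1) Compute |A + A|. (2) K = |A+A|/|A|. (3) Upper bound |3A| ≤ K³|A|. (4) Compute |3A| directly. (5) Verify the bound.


|A| = 6.
Step 1: Compute A + A by enumerating all 36 pairs.
A + A = {-6, -5, -4, 3, 4, 5, 6, 7, 8, 12, 13, 14, 15, 16, 17, 18, 19, 20}, so |A + A| = 18.
Step 2: Doubling constant K = |A + A|/|A| = 18/6 = 18/6 ≈ 3.0000.
Step 3: Plünnecke-Ruzsa gives |3A| ≤ K³·|A| = (3.0000)³ · 6 ≈ 162.0000.
Step 4: Compute 3A = A + A + A directly by enumerating all triples (a,b,c) ∈ A³; |3A| = 33.
Step 5: Check 33 ≤ 162.0000? Yes ✓.

K = 18/6, Plünnecke-Ruzsa bound K³|A| ≈ 162.0000, |3A| = 33, inequality holds.


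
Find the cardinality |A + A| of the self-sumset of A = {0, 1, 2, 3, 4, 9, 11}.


A + A = {a + a' : a, a' ∈ A}; |A| = 7.
General bounds: 2|A| - 1 ≤ |A + A| ≤ |A|(|A|+1)/2, i.e. 13 ≤ |A + A| ≤ 28.
Lower bound 2|A|-1 is attained iff A is an arithmetic progression.
Enumerate sums a + a' for a ≤ a' (symmetric, so this suffices):
a = 0: 0+0=0, 0+1=1, 0+2=2, 0+3=3, 0+4=4, 0+9=9, 0+11=11
a = 1: 1+1=2, 1+2=3, 1+3=4, 1+4=5, 1+9=10, 1+11=12
a = 2: 2+2=4, 2+3=5, 2+4=6, 2+9=11, 2+11=13
a = 3: 3+3=6, 3+4=7, 3+9=12, 3+11=14
a = 4: 4+4=8, 4+9=13, 4+11=15
a = 9: 9+9=18, 9+11=20
a = 11: 11+11=22
Distinct sums: {0, 1, 2, 3, 4, 5, 6, 7, 8, 9, 10, 11, 12, 13, 14, 15, 18, 20, 22}
|A + A| = 19

|A + A| = 19


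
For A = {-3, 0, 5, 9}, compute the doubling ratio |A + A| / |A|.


|A| = 4.
Compute A + A by enumerating all 16 pairs.
A + A = {-6, -3, 0, 2, 5, 6, 9, 10, 14, 18}, so |A + A| = 10.
K = |A + A| / |A| = 10/4 = 5/2 ≈ 2.5000.
Reference: AP of size 4 gives K = 7/4 ≈ 1.7500; a fully generic set of size 4 gives K ≈ 2.5000.

|A| = 4, |A + A| = 10, K = 10/4 = 5/2.
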